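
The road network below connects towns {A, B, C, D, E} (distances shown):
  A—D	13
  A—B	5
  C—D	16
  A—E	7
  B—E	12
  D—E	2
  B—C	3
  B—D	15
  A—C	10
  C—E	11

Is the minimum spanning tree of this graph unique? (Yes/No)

Yes

Kruskal's algorithm — process edges by increasing weight (ties by edge label):
D—E (2): add — endpoints in different components.
B—C (3): add — endpoints in different components.
A—B (5): add — endpoints in different components.
A—E (7): add — endpoints in different components.
Every non-tree edge has weight strictly greater than the heaviest edge on the tree path between its endpoints, so the MST is unique.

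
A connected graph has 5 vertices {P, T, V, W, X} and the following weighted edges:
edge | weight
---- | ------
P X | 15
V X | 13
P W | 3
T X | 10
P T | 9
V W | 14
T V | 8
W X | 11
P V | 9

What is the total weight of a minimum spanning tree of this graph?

Kruskal: consider edges lightest-first.
P W (3): add — endpoints in different components.
T V (8): add — endpoints in different components.
P T (9): add — endpoints in different components.
P V (9): skip — V and P already connected.
T X (10): add — endpoints in different components.
MST edges: P W, T V, P T, T X; total weight 3+8+9+10 = 30.

30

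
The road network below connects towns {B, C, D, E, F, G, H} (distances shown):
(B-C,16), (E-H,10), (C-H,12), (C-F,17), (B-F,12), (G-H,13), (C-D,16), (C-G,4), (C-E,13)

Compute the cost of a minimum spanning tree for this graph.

70

Sort edges by weight, then run Kruskal:
C-G (4): add. Components now {B} {C,G} {D} {E} {F} {H}
E-H (10): add. Components now {B} {C,G} {D} {E,H} {F}
B-F (12): add. Components now {B,F} {C,G} {D} {E,H}
C-H (12): add. Components now {B,F} {C,E,G,H} {D}
C-E (13): skip — C and E already connected.
G-H (13): skip — G and H already connected.
B-C (16): add. Components now {B,C,E,F,G,H} {D}
C-D (16): add. Components now {B,C,D,E,F,G,H}
MST edges: C-G, E-H, B-F, C-H, B-C, C-D; total weight 4+10+12+12+16+16 = 70.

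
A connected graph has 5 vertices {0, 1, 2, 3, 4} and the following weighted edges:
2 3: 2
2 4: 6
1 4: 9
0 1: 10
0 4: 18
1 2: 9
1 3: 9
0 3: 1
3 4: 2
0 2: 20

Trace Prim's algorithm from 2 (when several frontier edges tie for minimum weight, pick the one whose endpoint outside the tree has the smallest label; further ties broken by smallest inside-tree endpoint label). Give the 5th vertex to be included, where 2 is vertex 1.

1

Grow the tree from 2 using Prim:
Step 1: cheapest edge leaving the tree is 2 3 (2); add 3.
Step 2: cheapest edge leaving the tree is 0 3 (1); add 0.
Step 3: cheapest edge leaving the tree is 3 4 (2); add 4.
Step 4: cheapest edge leaving the tree is 1 2 (9); add 1.
Vertex order: 2, 3, 0, 4, 1. The 5th vertex is 1.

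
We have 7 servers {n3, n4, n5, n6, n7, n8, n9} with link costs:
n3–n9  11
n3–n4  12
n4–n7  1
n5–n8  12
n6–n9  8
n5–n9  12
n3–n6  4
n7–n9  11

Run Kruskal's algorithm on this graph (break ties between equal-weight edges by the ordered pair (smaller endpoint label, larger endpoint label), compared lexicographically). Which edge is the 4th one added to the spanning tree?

n7-n9

Sort edges by weight, then run Kruskal:
n4–n7 (1): add — endpoints in different components.
n3–n6 (4): add — endpoints in different components.
n6–n9 (8): add — endpoints in different components.
n3–n9 (11): skip — n9 and n3 already connected.
n7–n9 (11): add — endpoints in different components.
n3–n4 (12): skip — n3 and n4 already connected.
n5–n8 (12): add — endpoints in different components.
n5–n9 (12): add — endpoints in different components.
The 4th edge added is n7–n9.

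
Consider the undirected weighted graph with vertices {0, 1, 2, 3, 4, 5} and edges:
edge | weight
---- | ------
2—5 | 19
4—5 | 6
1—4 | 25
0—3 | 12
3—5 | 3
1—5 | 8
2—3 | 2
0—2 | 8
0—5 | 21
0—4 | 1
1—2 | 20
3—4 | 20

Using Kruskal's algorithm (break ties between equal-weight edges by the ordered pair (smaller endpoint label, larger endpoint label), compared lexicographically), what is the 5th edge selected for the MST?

1-5

Kruskal's algorithm — process edges by increasing weight (ties by edge label):
0—4 (1): add. Components now {0,4} {1} {2} {3} {5}
2—3 (2): add. Components now {0,4} {1} {2,3} {5}
3—5 (3): add. Components now {0,4} {1} {2,3,5}
4—5 (6): add. Components now {0,2,3,4,5} {1}
0—2 (8): skip — 0 and 2 already connected.
1—5 (8): add. Components now {0,1,2,3,4,5}
The 5th edge added is 1—5.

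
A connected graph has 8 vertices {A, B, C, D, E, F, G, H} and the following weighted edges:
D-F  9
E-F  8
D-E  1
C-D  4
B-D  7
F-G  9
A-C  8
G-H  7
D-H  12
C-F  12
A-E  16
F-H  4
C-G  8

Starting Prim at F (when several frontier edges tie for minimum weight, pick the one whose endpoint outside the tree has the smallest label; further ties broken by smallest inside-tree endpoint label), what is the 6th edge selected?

B-D

Prim's algorithm from F:
Step 1: frontier [F-H 4, E-F 8, D-F 9, F-G 9, C-F 12] → take F-H (4); add H.
Step 2: frontier [E-F 8, D-F 9, F-G 9, C-F 12, G-H 7, D-H 12] → take G-H (7); add G.
Step 3: frontier [E-F 8, D-F 9, C-F 12, C-G 8, D-H 12] → take C-G (8); add C.
Step 4: frontier [C-D 4, A-C 8, E-F 8, D-F 9, D-H 12] → take C-D (4); add D.
Step 5: frontier [A-C 8, D-E 1, B-D 7, E-F 8] → take D-E (1); add E.
Step 6: frontier [A-C 8, B-D 7, A-E 16] → take B-D (7); add B.
Step 7: frontier [A-C 8, A-E 16] → take A-C (8); add A.
The 6th edge added is B-D.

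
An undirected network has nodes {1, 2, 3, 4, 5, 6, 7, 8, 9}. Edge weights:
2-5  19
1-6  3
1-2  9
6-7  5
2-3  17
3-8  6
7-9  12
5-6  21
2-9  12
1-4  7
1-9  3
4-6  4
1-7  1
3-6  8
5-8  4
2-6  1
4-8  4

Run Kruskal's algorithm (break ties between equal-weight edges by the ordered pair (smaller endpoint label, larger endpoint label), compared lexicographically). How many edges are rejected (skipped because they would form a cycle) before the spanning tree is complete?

1

Kruskal: consider edges lightest-first.
1-7 (1): add — endpoints in different components.
2-6 (1): add — endpoints in different components.
1-6 (3): add — endpoints in different components.
1-9 (3): add — endpoints in different components.
4-6 (4): add — endpoints in different components.
4-8 (4): add — endpoints in different components.
5-8 (4): add — endpoints in different components.
6-7 (5): skip — 6 and 7 already connected.
3-8 (6): add — endpoints in different components.
Edges rejected before the tree was complete: 1.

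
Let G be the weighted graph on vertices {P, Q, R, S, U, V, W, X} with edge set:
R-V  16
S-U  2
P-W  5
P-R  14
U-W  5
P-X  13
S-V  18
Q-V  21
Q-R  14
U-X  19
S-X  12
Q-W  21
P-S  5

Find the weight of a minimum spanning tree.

Kruskal: consider edges lightest-first.
S-U (2): add — endpoints in different components.
P-S (5): add — endpoints in different components.
P-W (5): add — endpoints in different components.
U-W (5): skip — U and W already connected.
S-X (12): add — endpoints in different components.
P-X (13): skip — X and P already connected.
P-R (14): add — endpoints in different components.
Q-R (14): add — endpoints in different components.
R-V (16): add — endpoints in different components.
MST edges: S-U, P-S, P-W, S-X, P-R, Q-R, R-V; total weight 2+5+5+12+14+14+16 = 68.

68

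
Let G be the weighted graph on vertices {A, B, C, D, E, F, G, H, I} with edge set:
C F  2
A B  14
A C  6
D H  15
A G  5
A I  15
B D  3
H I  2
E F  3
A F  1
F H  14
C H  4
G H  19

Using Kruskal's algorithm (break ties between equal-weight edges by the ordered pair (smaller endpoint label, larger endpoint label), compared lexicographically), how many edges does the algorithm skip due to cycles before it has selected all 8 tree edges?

1

Sort edges by weight, then run Kruskal:
A F (1): add — endpoints in different components.
C F (2): add — endpoints in different components.
H I (2): add — endpoints in different components.
B D (3): add — endpoints in different components.
E F (3): add — endpoints in different components.
C H (4): add — endpoints in different components.
A G (5): add — endpoints in different components.
A C (6): skip — A and C already connected.
A B (14): add — endpoints in different components.
Edges rejected before the tree was complete: 1.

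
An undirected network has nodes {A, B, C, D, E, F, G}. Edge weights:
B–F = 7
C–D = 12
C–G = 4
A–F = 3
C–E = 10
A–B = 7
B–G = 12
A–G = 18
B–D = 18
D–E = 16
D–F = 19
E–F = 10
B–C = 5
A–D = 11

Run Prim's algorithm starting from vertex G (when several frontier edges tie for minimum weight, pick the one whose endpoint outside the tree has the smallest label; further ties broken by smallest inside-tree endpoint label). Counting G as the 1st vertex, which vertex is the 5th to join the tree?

F

Prim, starting at G.
Step 1: frontier [C–G 4, B–G 12, A–G 18] → take C–G (4); add C.
Step 2: frontier [B–C 5, C–E 10, C–D 12, B–G 12, A–G 18] → take B–C (5); add B.
Step 3: frontier [A–B 7, B–F 7, B–D 18, C–E 10, C–D 12, A–G 18] → take A–B (7); add A.
Step 4: frontier [A–F 3, A–D 11, B–F 7, B–D 18, C–E 10, C–D 12] → take A–F (3); add F.
Step 5: frontier [A–D 11, B–D 18, C–E 10, C–D 12, E–F 10, D–F 19] → take C–E (10); add E.
Step 6: frontier [A–D 11, B–D 18, C–D 12, D–E 16, D–F 19] → take A–D (11); add D.
Vertex order: G, C, B, A, F, E, D. The 5th vertex is F.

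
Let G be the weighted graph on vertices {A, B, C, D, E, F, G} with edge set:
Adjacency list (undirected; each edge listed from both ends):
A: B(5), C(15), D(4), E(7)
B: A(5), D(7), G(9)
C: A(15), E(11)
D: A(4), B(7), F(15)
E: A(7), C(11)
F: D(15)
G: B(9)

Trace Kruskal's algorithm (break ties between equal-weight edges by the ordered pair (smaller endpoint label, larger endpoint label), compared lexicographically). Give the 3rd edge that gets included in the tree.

A-E

Kruskal: consider edges lightest-first.
A-D (4): add. Components now {A,D} {B} {C} {E} {F} {G}
A-B (5): add. Components now {A,B,D} {C} {E} {F} {G}
A-E (7): add. Components now {A,B,D,E} {C} {F} {G}
B-D (7): skip — B and D already connected.
B-G (9): add. Components now {A,B,D,E,G} {C} {F}
C-E (11): add. Components now {A,B,C,D,E,G} {F}
A-C (15): skip — A and C already connected.
D-F (15): add. Components now {A,B,C,D,E,F,G}
The 3rd edge added is A-E.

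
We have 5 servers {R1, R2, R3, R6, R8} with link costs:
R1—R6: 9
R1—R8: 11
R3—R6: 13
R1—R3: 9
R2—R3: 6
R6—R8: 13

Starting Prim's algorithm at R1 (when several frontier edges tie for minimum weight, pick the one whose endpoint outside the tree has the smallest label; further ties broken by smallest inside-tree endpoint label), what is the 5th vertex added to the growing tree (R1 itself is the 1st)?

R8

Prim, starting at R1.
Step 1: frontier [R1—R3 9, R1—R6 9, R1—R8 11] → take R1—R3 (9); add R3.
Step 2: frontier [R1—R6 9, R1—R8 11, R2—R3 6, R3—R6 13] → take R2—R3 (6); add R2.
Step 3: frontier [R1—R6 9, R1—R8 11, R3—R6 13] → take R1—R6 (9); add R6.
Step 4: frontier [R1—R8 11, R6—R8 13] → take R1—R8 (11); add R8.
Vertex order: R1, R3, R2, R6, R8. The 5th vertex is R8.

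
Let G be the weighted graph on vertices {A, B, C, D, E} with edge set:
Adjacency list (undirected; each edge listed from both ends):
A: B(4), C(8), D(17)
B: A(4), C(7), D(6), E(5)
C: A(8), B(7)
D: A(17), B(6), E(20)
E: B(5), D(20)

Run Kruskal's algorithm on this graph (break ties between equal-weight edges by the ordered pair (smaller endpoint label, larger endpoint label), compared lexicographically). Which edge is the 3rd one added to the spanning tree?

Kruskal's algorithm — process edges by increasing weight (ties by edge label):
A-B (4): add. Components now {A,B} {C} {D} {E}
B-E (5): add. Components now {A,B,E} {C} {D}
B-D (6): add. Components now {A,B,D,E} {C}
B-C (7): add. Components now {A,B,C,D,E}
The 3rd edge added is B-D.

B-D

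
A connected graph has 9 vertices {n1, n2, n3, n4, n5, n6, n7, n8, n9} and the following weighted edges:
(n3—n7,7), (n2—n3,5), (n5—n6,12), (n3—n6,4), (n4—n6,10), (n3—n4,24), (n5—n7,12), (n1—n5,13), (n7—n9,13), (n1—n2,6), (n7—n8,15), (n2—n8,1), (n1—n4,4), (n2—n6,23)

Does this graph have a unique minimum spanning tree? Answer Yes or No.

No

Kruskal: consider edges lightest-first.
n2—n8 (1): add — endpoints in different components.
n1—n4 (4): add — endpoints in different components.
n3—n6 (4): add — endpoints in different components.
n2—n3 (5): add — endpoints in different components.
n1—n2 (6): add — endpoints in different components.
n3—n7 (7): add — endpoints in different components.
n4—n6 (10): skip — n4 and n6 already connected.
n5—n6 (12): add — endpoints in different components.
n5—n7 (12): skip — n7 and n5 already connected.
n1—n5 (13): skip — n1 and n5 already connected.
n7—n9 (13): add — endpoints in different components.
Non-tree edge n5—n7 has weight 12, equal to the heaviest edge on its tree cycle — swapping gives another MST of the same weight. Not unique.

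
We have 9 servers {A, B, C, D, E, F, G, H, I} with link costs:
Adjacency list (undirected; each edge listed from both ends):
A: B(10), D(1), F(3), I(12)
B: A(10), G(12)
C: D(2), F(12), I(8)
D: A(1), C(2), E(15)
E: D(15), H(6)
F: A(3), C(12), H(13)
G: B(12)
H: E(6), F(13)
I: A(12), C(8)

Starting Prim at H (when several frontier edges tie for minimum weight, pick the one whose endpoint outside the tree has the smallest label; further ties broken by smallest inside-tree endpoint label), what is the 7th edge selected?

Grow the tree from H using Prim:
Step 1: cheapest edge leaving the tree is E–H (6); add E.
Step 2: cheapest edge leaving the tree is F–H (13); add F.
Step 3: cheapest edge leaving the tree is A–F (3); add A.
Step 4: cheapest edge leaving the tree is A–D (1); add D.
Step 5: cheapest edge leaving the tree is C–D (2); add C.
Step 6: cheapest edge leaving the tree is C–I (8); add I.
Step 7: cheapest edge leaving the tree is A–B (10); add B.
Step 8: cheapest edge leaving the tree is B–G (12); add G.
The 7th edge added is A–B.

A-B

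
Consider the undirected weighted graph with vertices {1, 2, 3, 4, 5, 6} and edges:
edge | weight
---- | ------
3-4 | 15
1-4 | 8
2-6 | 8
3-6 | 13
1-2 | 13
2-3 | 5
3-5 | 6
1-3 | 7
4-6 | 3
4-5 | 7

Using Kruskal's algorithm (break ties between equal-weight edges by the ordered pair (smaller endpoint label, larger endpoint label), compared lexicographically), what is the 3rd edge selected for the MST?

Kruskal: consider edges lightest-first.
4-6 (3): add — endpoints in different components.
2-3 (5): add — endpoints in different components.
3-5 (6): add — endpoints in different components.
1-3 (7): add — endpoints in different components.
4-5 (7): add — endpoints in different components.
The 3rd edge added is 3-5.

3-5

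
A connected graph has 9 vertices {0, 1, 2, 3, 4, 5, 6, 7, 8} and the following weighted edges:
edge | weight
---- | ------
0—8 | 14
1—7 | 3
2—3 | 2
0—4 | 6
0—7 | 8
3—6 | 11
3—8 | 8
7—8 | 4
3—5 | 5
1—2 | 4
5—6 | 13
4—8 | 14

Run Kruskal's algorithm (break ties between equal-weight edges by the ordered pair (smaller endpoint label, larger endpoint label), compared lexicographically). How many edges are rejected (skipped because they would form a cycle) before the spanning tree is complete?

1

Kruskal: consider edges lightest-first.
2—3 (2): add — endpoints in different components.
1—7 (3): add — endpoints in different components.
1—2 (4): add — endpoints in different components.
7—8 (4): add — endpoints in different components.
3—5 (5): add — endpoints in different components.
0—4 (6): add — endpoints in different components.
0—7 (8): add — endpoints in different components.
3—8 (8): skip — 3 and 8 already connected.
3—6 (11): add — endpoints in different components.
Edges rejected before the tree was complete: 1.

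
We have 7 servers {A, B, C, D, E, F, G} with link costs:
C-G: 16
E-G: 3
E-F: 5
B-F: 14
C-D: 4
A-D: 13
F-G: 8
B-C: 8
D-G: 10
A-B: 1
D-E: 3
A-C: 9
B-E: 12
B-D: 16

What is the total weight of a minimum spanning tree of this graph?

24

Prim, starting at B.
Step 1: cheapest edge leaving the tree is A-B (1); add A.
Step 2: cheapest edge leaving the tree is B-C (8); add C.
Step 3: cheapest edge leaving the tree is C-D (4); add D.
Step 4: cheapest edge leaving the tree is D-E (3); add E.
Step 5: cheapest edge leaving the tree is E-G (3); add G.
Step 6: cheapest edge leaving the tree is E-F (5); add F.
MST edges: A-B, B-C, C-D, D-E, E-G, E-F; total weight 1+8+4+3+3+5 = 24.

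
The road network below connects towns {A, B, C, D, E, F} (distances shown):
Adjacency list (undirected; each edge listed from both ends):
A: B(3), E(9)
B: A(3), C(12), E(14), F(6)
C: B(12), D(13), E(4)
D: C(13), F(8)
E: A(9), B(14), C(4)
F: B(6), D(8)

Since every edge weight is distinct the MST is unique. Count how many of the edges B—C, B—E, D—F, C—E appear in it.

Sort edges by weight, then run Kruskal:
A—B (3): add. Components now {A,B} {C} {D} {E} {F}
C—E (4): add. Components now {A,B} {C,E} {D} {F}
B—F (6): add. Components now {A,B,F} {C,E} {D}
D—F (8): add. Components now {A,B,D,F} {C,E}
A—E (9): add. Components now {A,B,C,D,E,F}
MST edge set: {A—B, C—E, B—F, D—F, A—E}.
Of the listed edges, {D—F, C—E} are in the MST → 2.

2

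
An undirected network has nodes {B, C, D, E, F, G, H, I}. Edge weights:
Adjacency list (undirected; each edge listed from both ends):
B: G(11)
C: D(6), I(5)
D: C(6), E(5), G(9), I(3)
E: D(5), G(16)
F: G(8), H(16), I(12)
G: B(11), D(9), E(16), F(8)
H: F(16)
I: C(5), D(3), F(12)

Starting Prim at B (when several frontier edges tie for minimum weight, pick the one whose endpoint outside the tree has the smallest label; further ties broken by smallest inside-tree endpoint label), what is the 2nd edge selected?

F-G

Prim, starting at B.
Step 1: frontier [B—G 11] → take B—G (11); add G.
Step 2: frontier [F—G 8, D—G 9, E—G 16] → take F—G (8); add F.
Step 3: frontier [F—I 12, F—H 16, D—G 9, E—G 16] → take D—G (9); add D.
Step 4: frontier [D—I 3, D—E 5, C—D 6, F—I 12, F—H 16, E—G 16] → take D—I (3); add I.
Step 5: frontier [D—E 5, C—D 6, F—H 16, E—G 16, C—I 5] → take C—I (5); add C.
Step 6: frontier [D—E 5, F—H 16, E—G 16] → take D—E (5); add E.
Step 7: frontier [F—H 16] → take F—H (16); add H.
The 2nd edge added is F—G.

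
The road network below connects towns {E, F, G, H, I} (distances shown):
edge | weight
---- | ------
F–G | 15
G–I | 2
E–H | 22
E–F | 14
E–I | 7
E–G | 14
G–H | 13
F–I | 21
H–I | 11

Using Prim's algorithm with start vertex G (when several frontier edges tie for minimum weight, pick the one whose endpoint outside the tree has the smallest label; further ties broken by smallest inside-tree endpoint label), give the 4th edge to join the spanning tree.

Prim, starting at G.
Step 1: cheapest edge leaving the tree is G–I (2); add I.
Step 2: cheapest edge leaving the tree is E–I (7); add E.
Step 3: cheapest edge leaving the tree is H–I (11); add H.
Step 4: cheapest edge leaving the tree is E–F (14); add F.
The 4th edge added is E–F.

E-F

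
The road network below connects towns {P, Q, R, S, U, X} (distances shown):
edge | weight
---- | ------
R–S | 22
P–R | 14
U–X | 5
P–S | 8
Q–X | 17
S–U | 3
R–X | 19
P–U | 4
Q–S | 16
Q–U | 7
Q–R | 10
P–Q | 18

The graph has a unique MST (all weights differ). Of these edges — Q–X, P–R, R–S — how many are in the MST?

0

Sort edges by weight, then run Kruskal:
S–U (3): add. Components now {R} {S,U} {P} {X} {Q}
P–U (4): add. Components now {R} {P,S,U} {X} {Q}
U–X (5): add. Components now {R} {P,S,U,X} {Q}
Q–U (7): add. Components now {R} {P,Q,S,U,X}
P–S (8): skip — P and S already connected.
Q–R (10): add. Components now {P,Q,R,S,U,X}
MST edge set: {S–U, P–U, U–X, Q–U, Q–R}.
Of the listed edges, {} are in the MST → 0.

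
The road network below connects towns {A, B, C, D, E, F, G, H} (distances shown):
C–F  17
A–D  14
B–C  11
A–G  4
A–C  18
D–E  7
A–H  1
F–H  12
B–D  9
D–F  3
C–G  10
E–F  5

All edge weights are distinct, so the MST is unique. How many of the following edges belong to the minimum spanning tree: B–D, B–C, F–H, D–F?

Kruskal: consider edges lightest-first.
A–H (1): add — endpoints in different components.
D–F (3): add — endpoints in different components.
A–G (4): add — endpoints in different components.
E–F (5): add — endpoints in different components.
D–E (7): skip — D and E already connected.
B–D (9): add — endpoints in different components.
C–G (10): add — endpoints in different components.
B–C (11): add — endpoints in different components.
MST edge set: {A–H, D–F, A–G, E–F, B–D, C–G, B–C}.
Of the listed edges, {B–D, B–C, D–F} are in the MST → 3.

3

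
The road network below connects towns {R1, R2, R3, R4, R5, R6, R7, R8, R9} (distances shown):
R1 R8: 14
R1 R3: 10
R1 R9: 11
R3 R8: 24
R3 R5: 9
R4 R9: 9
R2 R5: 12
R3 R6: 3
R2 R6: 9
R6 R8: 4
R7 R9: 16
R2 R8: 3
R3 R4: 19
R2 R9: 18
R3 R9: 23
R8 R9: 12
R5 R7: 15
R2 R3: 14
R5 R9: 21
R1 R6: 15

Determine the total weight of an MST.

Sort edges by weight, then run Kruskal:
R2 R8 (3): add — endpoints in different components.
R3 R6 (3): add — endpoints in different components.
R6 R8 (4): add — endpoints in different components.
R2 R6 (9): skip — R6 and R2 already connected.
R3 R5 (9): add — endpoints in different components.
R4 R9 (9): add — endpoints in different components.
R1 R3 (10): add — endpoints in different components.
R1 R9 (11): add — endpoints in different components.
R2 R5 (12): skip — R5 and R2 already connected.
R8 R9 (12): skip — R9 and R8 already connected.
R1 R8 (14): skip — R1 and R8 already connected.
R2 R3 (14): skip — R3 and R2 already connected.
R1 R6 (15): skip — R1 and R6 already connected.
R5 R7 (15): add — endpoints in different components.
MST edges: R2 R8, R3 R6, R6 R8, R3 R5, R4 R9, R1 R3, R1 R9, R5 R7; total weight 3+3+4+9+9+10+11+15 = 64.

64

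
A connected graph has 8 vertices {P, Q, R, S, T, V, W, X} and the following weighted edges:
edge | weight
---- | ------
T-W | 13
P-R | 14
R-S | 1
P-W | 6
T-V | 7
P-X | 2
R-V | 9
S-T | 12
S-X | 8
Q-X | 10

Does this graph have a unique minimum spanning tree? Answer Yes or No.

Kruskal: consider edges lightest-first.
R-S (1): add — endpoints in different components.
P-X (2): add — endpoints in different components.
P-W (6): add — endpoints in different components.
T-V (7): add — endpoints in different components.
S-X (8): add — endpoints in different components.
R-V (9): add — endpoints in different components.
Q-X (10): add — endpoints in different components.
Every non-tree edge has weight strictly greater than the heaviest edge on the tree path between its endpoints, so the MST is unique.

Yes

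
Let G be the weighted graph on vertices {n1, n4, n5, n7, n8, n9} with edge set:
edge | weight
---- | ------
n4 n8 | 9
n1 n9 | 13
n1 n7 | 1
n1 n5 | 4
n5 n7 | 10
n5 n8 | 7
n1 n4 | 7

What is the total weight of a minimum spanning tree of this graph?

Kruskal: consider edges lightest-first.
n1 n7 (1): add — endpoints in different components.
n1 n5 (4): add — endpoints in different components.
n1 n4 (7): add — endpoints in different components.
n5 n8 (7): add — endpoints in different components.
n4 n8 (9): skip — n8 and n4 already connected.
n5 n7 (10): skip — n7 and n5 already connected.
n1 n9 (13): add — endpoints in different components.
MST edges: n1 n7, n1 n5, n1 n4, n5 n8, n1 n9; total weight 1+4+7+7+13 = 32.

32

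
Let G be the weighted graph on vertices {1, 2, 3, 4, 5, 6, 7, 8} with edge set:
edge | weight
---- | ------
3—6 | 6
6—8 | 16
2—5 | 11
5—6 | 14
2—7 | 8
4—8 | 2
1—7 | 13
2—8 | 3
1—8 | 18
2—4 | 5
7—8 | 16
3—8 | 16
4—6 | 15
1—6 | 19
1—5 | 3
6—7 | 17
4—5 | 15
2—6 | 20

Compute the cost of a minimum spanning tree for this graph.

Prim, starting at 1.
Step 1: cheapest edge leaving the tree is 1—5 (3); add 5.
Step 2: cheapest edge leaving the tree is 2—5 (11); add 2.
Step 3: cheapest edge leaving the tree is 2—8 (3); add 8.
Step 4: cheapest edge leaving the tree is 4—8 (2); add 4.
Step 5: cheapest edge leaving the tree is 2—7 (8); add 7.
Step 6: cheapest edge leaving the tree is 5—6 (14); add 6.
Step 7: cheapest edge leaving the tree is 3—6 (6); add 3.
MST edges: 1—5, 2—5, 2—8, 4—8, 2—7, 5—6, 3—6; total weight 3+11+3+2+8+14+6 = 47.

47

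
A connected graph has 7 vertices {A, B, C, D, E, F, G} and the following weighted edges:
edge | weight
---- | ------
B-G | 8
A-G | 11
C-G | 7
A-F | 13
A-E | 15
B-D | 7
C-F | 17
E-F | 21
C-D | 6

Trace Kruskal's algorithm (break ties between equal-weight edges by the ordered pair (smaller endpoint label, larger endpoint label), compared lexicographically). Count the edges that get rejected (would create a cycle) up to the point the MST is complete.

Kruskal's algorithm — process edges by increasing weight (ties by edge label):
C-D (6): add. Components now {A} {B} {C,D} {E} {F} {G}
B-D (7): add. Components now {A} {B,C,D} {E} {F} {G}
C-G (7): add. Components now {A} {B,C,D,G} {E} {F}
B-G (8): skip — B and G already connected.
A-G (11): add. Components now {A,B,C,D,G} {E} {F}
A-F (13): add. Components now {A,B,C,D,F,G} {E}
A-E (15): add. Components now {A,B,C,D,E,F,G}
Edges rejected before the tree was complete: 1.

1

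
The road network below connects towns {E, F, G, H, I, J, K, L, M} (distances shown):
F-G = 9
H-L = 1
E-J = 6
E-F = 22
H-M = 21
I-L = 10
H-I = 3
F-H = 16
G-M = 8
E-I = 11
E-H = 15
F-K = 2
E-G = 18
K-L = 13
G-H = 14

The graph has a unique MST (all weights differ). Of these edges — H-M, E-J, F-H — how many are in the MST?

1

Sort edges by weight, then run Kruskal:
H-L (1): add — endpoints in different components.
F-K (2): add — endpoints in different components.
H-I (3): add — endpoints in different components.
E-J (6): add — endpoints in different components.
G-M (8): add — endpoints in different components.
F-G (9): add — endpoints in different components.
I-L (10): skip — I and L already connected.
E-I (11): add — endpoints in different components.
K-L (13): add — endpoints in different components.
MST edge set: {H-L, F-K, H-I, E-J, G-M, F-G, E-I, K-L}.
Of the listed edges, {E-J} are in the MST → 1.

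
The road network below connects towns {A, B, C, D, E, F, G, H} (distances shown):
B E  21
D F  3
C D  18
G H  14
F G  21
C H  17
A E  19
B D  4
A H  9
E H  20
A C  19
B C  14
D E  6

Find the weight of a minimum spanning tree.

67

Grow the tree from E using Prim:
Step 1: frontier [D E 6, A E 19, E H 20, B E 21] → take D E (6); add D.
Step 2: frontier [D F 3, B D 4, C D 18, A E 19, E H 20, B E 21] → take D F (3); add F.
Step 3: frontier [B D 4, C D 18, A E 19, E H 20, B E 21, F G 21] → take B D (4); add B.
Step 4: frontier [B C 14, C D 18, A E 19, E H 20, F G 21] → take B C (14); add C.
Step 5: frontier [C H 17, A C 19, A E 19, E H 20, F G 21] → take C H (17); add H.
Step 6: frontier [A C 19, A E 19, F G 21, A H 9, G H 14] → take A H (9); add A.
Step 7: frontier [F G 21, G H 14] → take G H (14); add G.
MST edges: D E, D F, B D, B C, C H, A H, G H; total weight 6+3+4+14+17+9+14 = 67.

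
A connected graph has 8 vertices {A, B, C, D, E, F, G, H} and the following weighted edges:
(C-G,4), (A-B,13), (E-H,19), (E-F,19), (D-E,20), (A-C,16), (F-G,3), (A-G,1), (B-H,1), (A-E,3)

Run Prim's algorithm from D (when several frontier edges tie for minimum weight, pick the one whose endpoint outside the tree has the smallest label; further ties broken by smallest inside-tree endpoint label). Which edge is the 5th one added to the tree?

Prim, starting at D.
Step 1: cheapest edge leaving the tree is D-E (20); add E.
Step 2: cheapest edge leaving the tree is A-E (3); add A.
Step 3: cheapest edge leaving the tree is A-G (1); add G.
Step 4: cheapest edge leaving the tree is F-G (3); add F.
Step 5: cheapest edge leaving the tree is C-G (4); add C.
Step 6: cheapest edge leaving the tree is A-B (13); add B.
Step 7: cheapest edge leaving the tree is B-H (1); add H.
The 5th edge added is C-G.

C-G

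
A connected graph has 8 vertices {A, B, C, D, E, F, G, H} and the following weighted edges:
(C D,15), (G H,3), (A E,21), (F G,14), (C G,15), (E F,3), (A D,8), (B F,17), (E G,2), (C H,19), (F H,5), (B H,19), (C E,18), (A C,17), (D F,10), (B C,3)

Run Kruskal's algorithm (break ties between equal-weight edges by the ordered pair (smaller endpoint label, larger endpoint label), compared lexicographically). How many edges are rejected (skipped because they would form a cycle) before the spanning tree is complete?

2

Sort edges by weight, then run Kruskal:
E G (2): add — endpoints in different components.
B C (3): add — endpoints in different components.
E F (3): add — endpoints in different components.
G H (3): add — endpoints in different components.
F H (5): skip — F and H already connected.
A D (8): add — endpoints in different components.
D F (10): add — endpoints in different components.
F G (14): skip — F and G already connected.
C D (15): add — endpoints in different components.
Edges rejected before the tree was complete: 2.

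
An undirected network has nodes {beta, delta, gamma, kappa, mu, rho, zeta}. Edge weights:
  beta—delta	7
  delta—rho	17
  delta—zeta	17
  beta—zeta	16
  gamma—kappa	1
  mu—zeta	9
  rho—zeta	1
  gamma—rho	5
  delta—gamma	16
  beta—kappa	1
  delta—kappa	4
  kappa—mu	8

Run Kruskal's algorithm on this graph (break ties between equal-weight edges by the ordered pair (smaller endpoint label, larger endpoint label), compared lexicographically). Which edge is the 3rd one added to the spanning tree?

rho-zeta

Kruskal's algorithm — process edges by increasing weight (ties by edge label):
beta—kappa (1): add. Components now {zeta} {mu} {beta,kappa} {gamma} {delta} {rho}
gamma—kappa (1): add. Components now {zeta} {mu} {beta,gamma,kappa} {delta} {rho}
rho—zeta (1): add. Components now {rho,zeta} {mu} {beta,gamma,kappa} {delta}
delta—kappa (4): add. Components now {rho,zeta} {mu} {beta,delta,gamma,kappa}
gamma—rho (5): add. Components now {beta,delta,gamma,kappa,rho,zeta} {mu}
beta—delta (7): skip — beta and delta already connected.
kappa—mu (8): add. Components now {beta,delta,gamma,kappa,mu,rho,zeta}
The 3rd edge added is rho—zeta.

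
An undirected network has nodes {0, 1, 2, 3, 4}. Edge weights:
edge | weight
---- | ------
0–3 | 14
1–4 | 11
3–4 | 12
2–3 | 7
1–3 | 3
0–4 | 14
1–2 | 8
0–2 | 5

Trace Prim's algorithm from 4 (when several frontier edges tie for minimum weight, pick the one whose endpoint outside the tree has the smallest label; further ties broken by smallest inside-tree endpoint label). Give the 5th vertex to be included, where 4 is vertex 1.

0

Prim's algorithm from 4:
Step 1: cheapest edge leaving the tree is 1–4 (11); add 1.
Step 2: cheapest edge leaving the tree is 1–3 (3); add 3.
Step 3: cheapest edge leaving the tree is 2–3 (7); add 2.
Step 4: cheapest edge leaving the tree is 0–2 (5); add 0.
Vertex order: 4, 1, 3, 2, 0. The 5th vertex is 0.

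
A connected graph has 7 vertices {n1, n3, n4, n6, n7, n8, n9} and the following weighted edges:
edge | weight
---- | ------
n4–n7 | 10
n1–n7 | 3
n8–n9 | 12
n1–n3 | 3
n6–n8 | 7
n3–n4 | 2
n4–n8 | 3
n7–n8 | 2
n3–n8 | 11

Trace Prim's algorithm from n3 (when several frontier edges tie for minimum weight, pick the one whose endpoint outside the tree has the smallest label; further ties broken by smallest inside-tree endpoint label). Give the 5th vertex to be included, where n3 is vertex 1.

n8

Prim, starting at n3.
Step 1: cheapest edge leaving the tree is n3–n4 (2); add n4.
Step 2: cheapest edge leaving the tree is n1–n3 (3); add n1.
Step 3: cheapest edge leaving the tree is n1–n7 (3); add n7.
Step 4: cheapest edge leaving the tree is n7–n8 (2); add n8.
Step 5: cheapest edge leaving the tree is n6–n8 (7); add n6.
Step 6: cheapest edge leaving the tree is n8–n9 (12); add n9.
Vertex order: n3, n4, n1, n7, n8, n6, n9. The 5th vertex is n8.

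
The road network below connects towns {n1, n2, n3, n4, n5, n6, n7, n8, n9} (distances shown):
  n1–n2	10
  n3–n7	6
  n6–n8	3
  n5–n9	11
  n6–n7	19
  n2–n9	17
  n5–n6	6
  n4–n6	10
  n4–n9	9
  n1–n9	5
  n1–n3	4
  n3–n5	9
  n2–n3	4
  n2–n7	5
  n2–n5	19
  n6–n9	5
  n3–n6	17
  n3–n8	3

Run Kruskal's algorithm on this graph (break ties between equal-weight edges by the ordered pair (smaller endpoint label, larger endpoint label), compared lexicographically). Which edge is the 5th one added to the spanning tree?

Sort edges by weight, then run Kruskal:
n3–n8 (3): add — endpoints in different components.
n6–n8 (3): add — endpoints in different components.
n1–n3 (4): add — endpoints in different components.
n2–n3 (4): add — endpoints in different components.
n1–n9 (5): add — endpoints in different components.
n2–n7 (5): add — endpoints in different components.
n6–n9 (5): skip — n9 and n6 already connected.
n3–n7 (6): skip — n7 and n3 already connected.
n5–n6 (6): add — endpoints in different components.
n3–n5 (9): skip — n5 and n3 already connected.
n4–n9 (9): add — endpoints in different components.
The 5th edge added is n1–n9.

n1-n9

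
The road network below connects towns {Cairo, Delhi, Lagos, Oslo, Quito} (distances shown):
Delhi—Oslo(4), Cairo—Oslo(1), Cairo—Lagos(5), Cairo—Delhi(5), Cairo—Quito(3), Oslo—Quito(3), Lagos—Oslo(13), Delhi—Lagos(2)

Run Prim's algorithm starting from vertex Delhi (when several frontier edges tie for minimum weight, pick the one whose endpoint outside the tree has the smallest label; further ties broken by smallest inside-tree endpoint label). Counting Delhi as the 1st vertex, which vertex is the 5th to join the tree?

Grow the tree from Delhi using Prim:
Step 1: cheapest edge leaving the tree is Delhi—Lagos (2); add Lagos.
Step 2: cheapest edge leaving the tree is Delhi—Oslo (4); add Oslo.
Step 3: cheapest edge leaving the tree is Cairo—Oslo (1); add Cairo.
Step 4: cheapest edge leaving the tree is Cairo—Quito (3); add Quito.
Vertex order: Delhi, Lagos, Oslo, Cairo, Quito. The 5th vertex is Quito.

Quito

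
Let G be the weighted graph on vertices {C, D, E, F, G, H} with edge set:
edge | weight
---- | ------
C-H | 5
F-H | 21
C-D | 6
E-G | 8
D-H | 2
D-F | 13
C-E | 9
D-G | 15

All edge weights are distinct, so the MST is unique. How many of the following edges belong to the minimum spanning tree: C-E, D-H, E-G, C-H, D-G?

Kruskal's algorithm — process edges by increasing weight (ties by edge label):
D-H (2): add. Components now {C} {D,H} {E} {F} {G}
C-H (5): add. Components now {C,D,H} {E} {F} {G}
C-D (6): skip — C and D already connected.
E-G (8): add. Components now {C,D,H} {E,G} {F}
C-E (9): add. Components now {C,D,E,G,H} {F}
D-F (13): add. Components now {C,D,E,F,G,H}
MST edge set: {D-H, C-H, E-G, C-E, D-F}.
Of the listed edges, {C-E, D-H, E-G, C-H} are in the MST → 4.

4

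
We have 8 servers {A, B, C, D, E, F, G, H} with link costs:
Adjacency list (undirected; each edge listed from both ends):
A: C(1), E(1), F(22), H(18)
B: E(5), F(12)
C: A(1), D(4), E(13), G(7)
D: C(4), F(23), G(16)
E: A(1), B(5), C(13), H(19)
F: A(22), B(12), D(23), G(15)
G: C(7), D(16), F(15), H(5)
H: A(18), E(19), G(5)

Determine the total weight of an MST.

Sort edges by weight, then run Kruskal:
A-C (1): add — endpoints in different components.
A-E (1): add — endpoints in different components.
C-D (4): add — endpoints in different components.
B-E (5): add — endpoints in different components.
G-H (5): add — endpoints in different components.
C-G (7): add — endpoints in different components.
B-F (12): add — endpoints in different components.
MST edges: A-C, A-E, C-D, B-E, G-H, C-G, B-F; total weight 1+1+4+5+5+7+12 = 35.

35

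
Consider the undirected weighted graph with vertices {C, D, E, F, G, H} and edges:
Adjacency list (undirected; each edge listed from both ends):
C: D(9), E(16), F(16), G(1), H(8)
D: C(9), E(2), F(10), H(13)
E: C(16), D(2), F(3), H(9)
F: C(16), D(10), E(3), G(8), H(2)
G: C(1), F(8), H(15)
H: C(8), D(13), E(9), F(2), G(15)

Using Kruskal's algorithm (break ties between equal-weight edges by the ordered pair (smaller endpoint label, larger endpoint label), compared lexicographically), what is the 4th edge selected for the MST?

Kruskal's algorithm — process edges by increasing weight (ties by edge label):
C-G (1): add. Components now {C,G} {D} {E} {F} {H}
D-E (2): add. Components now {C,G} {D,E} {F} {H}
F-H (2): add. Components now {C,G} {D,E} {F,H}
E-F (3): add. Components now {C,G} {D,E,F,H}
C-H (8): add. Components now {C,D,E,F,G,H}
The 4th edge added is E-F.

E-F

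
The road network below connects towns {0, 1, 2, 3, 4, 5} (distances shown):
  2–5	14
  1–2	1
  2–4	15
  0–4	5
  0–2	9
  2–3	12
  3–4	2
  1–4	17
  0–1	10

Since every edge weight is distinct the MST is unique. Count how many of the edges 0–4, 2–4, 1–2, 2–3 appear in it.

Kruskal: consider edges lightest-first.
1–2 (1): add — endpoints in different components.
3–4 (2): add — endpoints in different components.
0–4 (5): add — endpoints in different components.
0–2 (9): add — endpoints in different components.
0–1 (10): skip — 0 and 1 already connected.
2–3 (12): skip — 2 and 3 already connected.
2–5 (14): add — endpoints in different components.
MST edge set: {1–2, 3–4, 0–4, 0–2, 2–5}.
Of the listed edges, {0–4, 1–2} are in the MST → 2.

2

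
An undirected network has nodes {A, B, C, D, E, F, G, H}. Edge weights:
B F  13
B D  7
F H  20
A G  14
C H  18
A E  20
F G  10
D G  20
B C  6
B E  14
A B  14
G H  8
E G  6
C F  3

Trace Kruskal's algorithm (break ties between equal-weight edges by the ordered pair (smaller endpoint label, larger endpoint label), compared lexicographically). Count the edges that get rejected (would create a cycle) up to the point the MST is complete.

1

Kruskal: consider edges lightest-first.
C F (3): add — endpoints in different components.
B C (6): add — endpoints in different components.
E G (6): add — endpoints in different components.
B D (7): add — endpoints in different components.
G H (8): add — endpoints in different components.
F G (10): add — endpoints in different components.
B F (13): skip — B and F already connected.
A B (14): add — endpoints in different components.
Edges rejected before the tree was complete: 1.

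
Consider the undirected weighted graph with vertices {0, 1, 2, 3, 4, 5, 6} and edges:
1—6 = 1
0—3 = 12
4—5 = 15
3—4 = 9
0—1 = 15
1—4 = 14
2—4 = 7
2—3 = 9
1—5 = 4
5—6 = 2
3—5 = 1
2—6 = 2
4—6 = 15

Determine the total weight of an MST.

25

Prim, starting at 2.
Step 1: cheapest edge leaving the tree is 2—6 (2); add 6.
Step 2: cheapest edge leaving the tree is 1—6 (1); add 1.
Step 3: cheapest edge leaving the tree is 5—6 (2); add 5.
Step 4: cheapest edge leaving the tree is 3—5 (1); add 3.
Step 5: cheapest edge leaving the tree is 2—4 (7); add 4.
Step 6: cheapest edge leaving the tree is 0—3 (12); add 0.
MST edges: 2—6, 1—6, 5—6, 3—5, 2—4, 0—3; total weight 2+1+2+1+7+12 = 25.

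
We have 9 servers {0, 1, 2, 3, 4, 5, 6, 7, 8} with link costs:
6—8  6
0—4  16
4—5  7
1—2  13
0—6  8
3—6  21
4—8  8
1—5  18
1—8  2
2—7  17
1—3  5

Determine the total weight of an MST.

66

Prim, starting at 7.
Step 1: cheapest edge leaving the tree is 2—7 (17); add 2.
Step 2: cheapest edge leaving the tree is 1—2 (13); add 1.
Step 3: cheapest edge leaving the tree is 1—8 (2); add 8.
Step 4: cheapest edge leaving the tree is 1—3 (5); add 3.
Step 5: cheapest edge leaving the tree is 6—8 (6); add 6.
Step 6: cheapest edge leaving the tree is 0—6 (8); add 0.
Step 7: cheapest edge leaving the tree is 4—8 (8); add 4.
Step 8: cheapest edge leaving the tree is 4—5 (7); add 5.
MST edges: 2—7, 1—2, 1—8, 1—3, 6—8, 0—6, 4—8, 4—5; total weight 17+13+2+5+6+8+8+7 = 66.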